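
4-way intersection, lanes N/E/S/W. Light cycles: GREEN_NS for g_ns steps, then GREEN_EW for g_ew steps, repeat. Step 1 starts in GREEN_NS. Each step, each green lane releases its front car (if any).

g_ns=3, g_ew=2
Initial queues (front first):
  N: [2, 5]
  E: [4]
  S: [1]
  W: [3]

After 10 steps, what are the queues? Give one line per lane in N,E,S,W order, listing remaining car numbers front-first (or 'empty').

Step 1 [NS]: N:car2-GO,E:wait,S:car1-GO,W:wait | queues: N=1 E=1 S=0 W=1
Step 2 [NS]: N:car5-GO,E:wait,S:empty,W:wait | queues: N=0 E=1 S=0 W=1
Step 3 [NS]: N:empty,E:wait,S:empty,W:wait | queues: N=0 E=1 S=0 W=1
Step 4 [EW]: N:wait,E:car4-GO,S:wait,W:car3-GO | queues: N=0 E=0 S=0 W=0

N: empty
E: empty
S: empty
W: empty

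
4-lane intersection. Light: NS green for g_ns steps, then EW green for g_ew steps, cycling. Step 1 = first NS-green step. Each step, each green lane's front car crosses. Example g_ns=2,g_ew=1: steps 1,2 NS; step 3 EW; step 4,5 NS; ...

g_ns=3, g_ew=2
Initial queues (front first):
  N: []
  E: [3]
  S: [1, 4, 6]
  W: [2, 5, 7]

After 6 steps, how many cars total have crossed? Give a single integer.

Answer: 6

Derivation:
Step 1 [NS]: N:empty,E:wait,S:car1-GO,W:wait | queues: N=0 E=1 S=2 W=3
Step 2 [NS]: N:empty,E:wait,S:car4-GO,W:wait | queues: N=0 E=1 S=1 W=3
Step 3 [NS]: N:empty,E:wait,S:car6-GO,W:wait | queues: N=0 E=1 S=0 W=3
Step 4 [EW]: N:wait,E:car3-GO,S:wait,W:car2-GO | queues: N=0 E=0 S=0 W=2
Step 5 [EW]: N:wait,E:empty,S:wait,W:car5-GO | queues: N=0 E=0 S=0 W=1
Step 6 [NS]: N:empty,E:wait,S:empty,W:wait | queues: N=0 E=0 S=0 W=1
Cars crossed by step 6: 6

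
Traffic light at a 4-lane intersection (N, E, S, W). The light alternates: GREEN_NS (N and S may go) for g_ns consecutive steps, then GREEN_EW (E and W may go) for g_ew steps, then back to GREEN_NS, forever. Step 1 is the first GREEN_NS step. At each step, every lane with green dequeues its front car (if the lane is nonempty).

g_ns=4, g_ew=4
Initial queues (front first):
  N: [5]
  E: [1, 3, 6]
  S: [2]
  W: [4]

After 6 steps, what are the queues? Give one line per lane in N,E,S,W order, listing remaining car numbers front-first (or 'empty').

Step 1 [NS]: N:car5-GO,E:wait,S:car2-GO,W:wait | queues: N=0 E=3 S=0 W=1
Step 2 [NS]: N:empty,E:wait,S:empty,W:wait | queues: N=0 E=3 S=0 W=1
Step 3 [NS]: N:empty,E:wait,S:empty,W:wait | queues: N=0 E=3 S=0 W=1
Step 4 [NS]: N:empty,E:wait,S:empty,W:wait | queues: N=0 E=3 S=0 W=1
Step 5 [EW]: N:wait,E:car1-GO,S:wait,W:car4-GO | queues: N=0 E=2 S=0 W=0
Step 6 [EW]: N:wait,E:car3-GO,S:wait,W:empty | queues: N=0 E=1 S=0 W=0

N: empty
E: 6
S: empty
W: empty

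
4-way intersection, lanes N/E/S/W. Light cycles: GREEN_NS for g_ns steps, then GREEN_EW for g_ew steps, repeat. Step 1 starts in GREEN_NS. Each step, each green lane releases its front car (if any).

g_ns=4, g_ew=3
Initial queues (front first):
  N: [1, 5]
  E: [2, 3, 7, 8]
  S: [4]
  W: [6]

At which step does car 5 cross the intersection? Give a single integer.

Step 1 [NS]: N:car1-GO,E:wait,S:car4-GO,W:wait | queues: N=1 E=4 S=0 W=1
Step 2 [NS]: N:car5-GO,E:wait,S:empty,W:wait | queues: N=0 E=4 S=0 W=1
Step 3 [NS]: N:empty,E:wait,S:empty,W:wait | queues: N=0 E=4 S=0 W=1
Step 4 [NS]: N:empty,E:wait,S:empty,W:wait | queues: N=0 E=4 S=0 W=1
Step 5 [EW]: N:wait,E:car2-GO,S:wait,W:car6-GO | queues: N=0 E=3 S=0 W=0
Step 6 [EW]: N:wait,E:car3-GO,S:wait,W:empty | queues: N=0 E=2 S=0 W=0
Step 7 [EW]: N:wait,E:car7-GO,S:wait,W:empty | queues: N=0 E=1 S=0 W=0
Step 8 [NS]: N:empty,E:wait,S:empty,W:wait | queues: N=0 E=1 S=0 W=0
Step 9 [NS]: N:empty,E:wait,S:empty,W:wait | queues: N=0 E=1 S=0 W=0
Step 10 [NS]: N:empty,E:wait,S:empty,W:wait | queues: N=0 E=1 S=0 W=0
Step 11 [NS]: N:empty,E:wait,S:empty,W:wait | queues: N=0 E=1 S=0 W=0
Step 12 [EW]: N:wait,E:car8-GO,S:wait,W:empty | queues: N=0 E=0 S=0 W=0
Car 5 crosses at step 2

2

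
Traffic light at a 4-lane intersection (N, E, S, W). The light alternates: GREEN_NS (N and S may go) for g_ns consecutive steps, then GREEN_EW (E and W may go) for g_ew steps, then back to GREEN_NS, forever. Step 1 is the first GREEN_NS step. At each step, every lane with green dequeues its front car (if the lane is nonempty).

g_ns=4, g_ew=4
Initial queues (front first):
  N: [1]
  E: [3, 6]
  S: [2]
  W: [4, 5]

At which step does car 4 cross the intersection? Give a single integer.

Step 1 [NS]: N:car1-GO,E:wait,S:car2-GO,W:wait | queues: N=0 E=2 S=0 W=2
Step 2 [NS]: N:empty,E:wait,S:empty,W:wait | queues: N=0 E=2 S=0 W=2
Step 3 [NS]: N:empty,E:wait,S:empty,W:wait | queues: N=0 E=2 S=0 W=2
Step 4 [NS]: N:empty,E:wait,S:empty,W:wait | queues: N=0 E=2 S=0 W=2
Step 5 [EW]: N:wait,E:car3-GO,S:wait,W:car4-GO | queues: N=0 E=1 S=0 W=1
Step 6 [EW]: N:wait,E:car6-GO,S:wait,W:car5-GO | queues: N=0 E=0 S=0 W=0
Car 4 crosses at step 5

5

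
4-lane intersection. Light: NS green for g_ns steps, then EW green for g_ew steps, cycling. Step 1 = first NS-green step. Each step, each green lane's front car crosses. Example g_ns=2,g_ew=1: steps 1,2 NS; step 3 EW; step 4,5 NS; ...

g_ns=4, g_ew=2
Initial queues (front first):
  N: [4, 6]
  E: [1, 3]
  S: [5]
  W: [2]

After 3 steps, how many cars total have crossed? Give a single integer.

Step 1 [NS]: N:car4-GO,E:wait,S:car5-GO,W:wait | queues: N=1 E=2 S=0 W=1
Step 2 [NS]: N:car6-GO,E:wait,S:empty,W:wait | queues: N=0 E=2 S=0 W=1
Step 3 [NS]: N:empty,E:wait,S:empty,W:wait | queues: N=0 E=2 S=0 W=1
Cars crossed by step 3: 3

Answer: 3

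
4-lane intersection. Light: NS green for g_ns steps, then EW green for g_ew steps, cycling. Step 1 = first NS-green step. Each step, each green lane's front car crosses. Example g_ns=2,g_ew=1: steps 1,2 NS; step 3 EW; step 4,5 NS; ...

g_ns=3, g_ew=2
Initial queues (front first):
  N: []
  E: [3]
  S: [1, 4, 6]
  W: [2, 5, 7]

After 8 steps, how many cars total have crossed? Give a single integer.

Answer: 6

Derivation:
Step 1 [NS]: N:empty,E:wait,S:car1-GO,W:wait | queues: N=0 E=1 S=2 W=3
Step 2 [NS]: N:empty,E:wait,S:car4-GO,W:wait | queues: N=0 E=1 S=1 W=3
Step 3 [NS]: N:empty,E:wait,S:car6-GO,W:wait | queues: N=0 E=1 S=0 W=3
Step 4 [EW]: N:wait,E:car3-GO,S:wait,W:car2-GO | queues: N=0 E=0 S=0 W=2
Step 5 [EW]: N:wait,E:empty,S:wait,W:car5-GO | queues: N=0 E=0 S=0 W=1
Step 6 [NS]: N:empty,E:wait,S:empty,W:wait | queues: N=0 E=0 S=0 W=1
Step 7 [NS]: N:empty,E:wait,S:empty,W:wait | queues: N=0 E=0 S=0 W=1
Step 8 [NS]: N:empty,E:wait,S:empty,W:wait | queues: N=0 E=0 S=0 W=1
Cars crossed by step 8: 6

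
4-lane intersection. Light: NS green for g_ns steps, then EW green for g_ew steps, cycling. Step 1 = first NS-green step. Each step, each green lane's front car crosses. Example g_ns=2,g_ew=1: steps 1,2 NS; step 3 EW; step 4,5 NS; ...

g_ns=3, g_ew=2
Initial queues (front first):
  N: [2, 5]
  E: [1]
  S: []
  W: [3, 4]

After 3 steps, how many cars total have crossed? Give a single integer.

Answer: 2

Derivation:
Step 1 [NS]: N:car2-GO,E:wait,S:empty,W:wait | queues: N=1 E=1 S=0 W=2
Step 2 [NS]: N:car5-GO,E:wait,S:empty,W:wait | queues: N=0 E=1 S=0 W=2
Step 3 [NS]: N:empty,E:wait,S:empty,W:wait | queues: N=0 E=1 S=0 W=2
Cars crossed by step 3: 2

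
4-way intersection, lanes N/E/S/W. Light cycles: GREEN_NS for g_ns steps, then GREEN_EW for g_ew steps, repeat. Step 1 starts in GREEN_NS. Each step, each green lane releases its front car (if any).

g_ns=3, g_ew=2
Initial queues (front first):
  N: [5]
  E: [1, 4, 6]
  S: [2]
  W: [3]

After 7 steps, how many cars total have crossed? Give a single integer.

Answer: 5

Derivation:
Step 1 [NS]: N:car5-GO,E:wait,S:car2-GO,W:wait | queues: N=0 E=3 S=0 W=1
Step 2 [NS]: N:empty,E:wait,S:empty,W:wait | queues: N=0 E=3 S=0 W=1
Step 3 [NS]: N:empty,E:wait,S:empty,W:wait | queues: N=0 E=3 S=0 W=1
Step 4 [EW]: N:wait,E:car1-GO,S:wait,W:car3-GO | queues: N=0 E=2 S=0 W=0
Step 5 [EW]: N:wait,E:car4-GO,S:wait,W:empty | queues: N=0 E=1 S=0 W=0
Step 6 [NS]: N:empty,E:wait,S:empty,W:wait | queues: N=0 E=1 S=0 W=0
Step 7 [NS]: N:empty,E:wait,S:empty,W:wait | queues: N=0 E=1 S=0 W=0
Cars crossed by step 7: 5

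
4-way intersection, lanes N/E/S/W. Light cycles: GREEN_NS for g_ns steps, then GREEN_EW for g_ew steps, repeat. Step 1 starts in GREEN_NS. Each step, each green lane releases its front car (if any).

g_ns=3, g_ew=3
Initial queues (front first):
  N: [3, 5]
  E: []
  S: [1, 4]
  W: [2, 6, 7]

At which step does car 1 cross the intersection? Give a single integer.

Step 1 [NS]: N:car3-GO,E:wait,S:car1-GO,W:wait | queues: N=1 E=0 S=1 W=3
Step 2 [NS]: N:car5-GO,E:wait,S:car4-GO,W:wait | queues: N=0 E=0 S=0 W=3
Step 3 [NS]: N:empty,E:wait,S:empty,W:wait | queues: N=0 E=0 S=0 W=3
Step 4 [EW]: N:wait,E:empty,S:wait,W:car2-GO | queues: N=0 E=0 S=0 W=2
Step 5 [EW]: N:wait,E:empty,S:wait,W:car6-GO | queues: N=0 E=0 S=0 W=1
Step 6 [EW]: N:wait,E:empty,S:wait,W:car7-GO | queues: N=0 E=0 S=0 W=0
Car 1 crosses at step 1

1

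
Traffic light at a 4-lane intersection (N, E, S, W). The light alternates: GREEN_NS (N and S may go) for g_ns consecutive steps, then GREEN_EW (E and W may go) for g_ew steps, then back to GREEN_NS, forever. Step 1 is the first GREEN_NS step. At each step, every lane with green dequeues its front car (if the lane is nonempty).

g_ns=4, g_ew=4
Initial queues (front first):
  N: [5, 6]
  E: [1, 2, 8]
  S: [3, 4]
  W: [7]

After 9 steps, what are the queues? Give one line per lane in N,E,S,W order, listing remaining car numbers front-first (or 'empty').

Step 1 [NS]: N:car5-GO,E:wait,S:car3-GO,W:wait | queues: N=1 E=3 S=1 W=1
Step 2 [NS]: N:car6-GO,E:wait,S:car4-GO,W:wait | queues: N=0 E=3 S=0 W=1
Step 3 [NS]: N:empty,E:wait,S:empty,W:wait | queues: N=0 E=3 S=0 W=1
Step 4 [NS]: N:empty,E:wait,S:empty,W:wait | queues: N=0 E=3 S=0 W=1
Step 5 [EW]: N:wait,E:car1-GO,S:wait,W:car7-GO | queues: N=0 E=2 S=0 W=0
Step 6 [EW]: N:wait,E:car2-GO,S:wait,W:empty | queues: N=0 E=1 S=0 W=0
Step 7 [EW]: N:wait,E:car8-GO,S:wait,W:empty | queues: N=0 E=0 S=0 W=0

N: empty
E: empty
S: empty
W: empty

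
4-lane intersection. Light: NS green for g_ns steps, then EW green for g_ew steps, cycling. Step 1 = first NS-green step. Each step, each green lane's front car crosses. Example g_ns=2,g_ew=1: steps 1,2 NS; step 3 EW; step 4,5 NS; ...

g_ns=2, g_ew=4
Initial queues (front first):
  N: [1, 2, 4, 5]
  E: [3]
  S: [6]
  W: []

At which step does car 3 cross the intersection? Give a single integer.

Step 1 [NS]: N:car1-GO,E:wait,S:car6-GO,W:wait | queues: N=3 E=1 S=0 W=0
Step 2 [NS]: N:car2-GO,E:wait,S:empty,W:wait | queues: N=2 E=1 S=0 W=0
Step 3 [EW]: N:wait,E:car3-GO,S:wait,W:empty | queues: N=2 E=0 S=0 W=0
Step 4 [EW]: N:wait,E:empty,S:wait,W:empty | queues: N=2 E=0 S=0 W=0
Step 5 [EW]: N:wait,E:empty,S:wait,W:empty | queues: N=2 E=0 S=0 W=0
Step 6 [EW]: N:wait,E:empty,S:wait,W:empty | queues: N=2 E=0 S=0 W=0
Step 7 [NS]: N:car4-GO,E:wait,S:empty,W:wait | queues: N=1 E=0 S=0 W=0
Step 8 [NS]: N:car5-GO,E:wait,S:empty,W:wait | queues: N=0 E=0 S=0 W=0
Car 3 crosses at step 3

3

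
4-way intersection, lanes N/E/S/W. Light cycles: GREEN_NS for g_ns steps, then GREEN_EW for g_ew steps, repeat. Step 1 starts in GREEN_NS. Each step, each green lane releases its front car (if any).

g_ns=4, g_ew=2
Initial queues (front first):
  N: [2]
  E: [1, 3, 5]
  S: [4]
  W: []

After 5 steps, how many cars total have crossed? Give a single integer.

Step 1 [NS]: N:car2-GO,E:wait,S:car4-GO,W:wait | queues: N=0 E=3 S=0 W=0
Step 2 [NS]: N:empty,E:wait,S:empty,W:wait | queues: N=0 E=3 S=0 W=0
Step 3 [NS]: N:empty,E:wait,S:empty,W:wait | queues: N=0 E=3 S=0 W=0
Step 4 [NS]: N:empty,E:wait,S:empty,W:wait | queues: N=0 E=3 S=0 W=0
Step 5 [EW]: N:wait,E:car1-GO,S:wait,W:empty | queues: N=0 E=2 S=0 W=0
Cars crossed by step 5: 3

Answer: 3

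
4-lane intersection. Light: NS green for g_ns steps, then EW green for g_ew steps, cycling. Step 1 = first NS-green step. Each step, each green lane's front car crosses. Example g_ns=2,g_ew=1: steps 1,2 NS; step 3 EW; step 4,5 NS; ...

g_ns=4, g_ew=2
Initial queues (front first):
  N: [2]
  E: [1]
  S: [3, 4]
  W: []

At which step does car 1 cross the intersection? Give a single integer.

Step 1 [NS]: N:car2-GO,E:wait,S:car3-GO,W:wait | queues: N=0 E=1 S=1 W=0
Step 2 [NS]: N:empty,E:wait,S:car4-GO,W:wait | queues: N=0 E=1 S=0 W=0
Step 3 [NS]: N:empty,E:wait,S:empty,W:wait | queues: N=0 E=1 S=0 W=0
Step 4 [NS]: N:empty,E:wait,S:empty,W:wait | queues: N=0 E=1 S=0 W=0
Step 5 [EW]: N:wait,E:car1-GO,S:wait,W:empty | queues: N=0 E=0 S=0 W=0
Car 1 crosses at step 5

5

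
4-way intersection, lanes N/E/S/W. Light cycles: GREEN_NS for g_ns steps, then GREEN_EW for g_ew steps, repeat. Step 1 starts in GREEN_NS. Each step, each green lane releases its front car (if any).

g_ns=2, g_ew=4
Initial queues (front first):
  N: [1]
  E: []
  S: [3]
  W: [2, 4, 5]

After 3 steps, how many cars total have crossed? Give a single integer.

Step 1 [NS]: N:car1-GO,E:wait,S:car3-GO,W:wait | queues: N=0 E=0 S=0 W=3
Step 2 [NS]: N:empty,E:wait,S:empty,W:wait | queues: N=0 E=0 S=0 W=3
Step 3 [EW]: N:wait,E:empty,S:wait,W:car2-GO | queues: N=0 E=0 S=0 W=2
Cars crossed by step 3: 3

Answer: 3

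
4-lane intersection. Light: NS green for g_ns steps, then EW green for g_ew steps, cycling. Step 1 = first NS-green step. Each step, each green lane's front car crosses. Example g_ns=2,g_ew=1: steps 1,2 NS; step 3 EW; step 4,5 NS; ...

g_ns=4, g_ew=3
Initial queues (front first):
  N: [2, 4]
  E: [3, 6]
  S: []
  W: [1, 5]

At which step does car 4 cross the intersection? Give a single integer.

Step 1 [NS]: N:car2-GO,E:wait,S:empty,W:wait | queues: N=1 E=2 S=0 W=2
Step 2 [NS]: N:car4-GO,E:wait,S:empty,W:wait | queues: N=0 E=2 S=0 W=2
Step 3 [NS]: N:empty,E:wait,S:empty,W:wait | queues: N=0 E=2 S=0 W=2
Step 4 [NS]: N:empty,E:wait,S:empty,W:wait | queues: N=0 E=2 S=0 W=2
Step 5 [EW]: N:wait,E:car3-GO,S:wait,W:car1-GO | queues: N=0 E=1 S=0 W=1
Step 6 [EW]: N:wait,E:car6-GO,S:wait,W:car5-GO | queues: N=0 E=0 S=0 W=0
Car 4 crosses at step 2

2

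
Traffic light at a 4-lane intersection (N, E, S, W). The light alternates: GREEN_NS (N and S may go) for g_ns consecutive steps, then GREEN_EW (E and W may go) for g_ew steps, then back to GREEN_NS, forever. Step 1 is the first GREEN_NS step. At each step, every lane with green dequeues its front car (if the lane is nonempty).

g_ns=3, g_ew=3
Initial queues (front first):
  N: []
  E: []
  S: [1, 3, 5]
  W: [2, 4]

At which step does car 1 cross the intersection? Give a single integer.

Step 1 [NS]: N:empty,E:wait,S:car1-GO,W:wait | queues: N=0 E=0 S=2 W=2
Step 2 [NS]: N:empty,E:wait,S:car3-GO,W:wait | queues: N=0 E=0 S=1 W=2
Step 3 [NS]: N:empty,E:wait,S:car5-GO,W:wait | queues: N=0 E=0 S=0 W=2
Step 4 [EW]: N:wait,E:empty,S:wait,W:car2-GO | queues: N=0 E=0 S=0 W=1
Step 5 [EW]: N:wait,E:empty,S:wait,W:car4-GO | queues: N=0 E=0 S=0 W=0
Car 1 crosses at step 1

1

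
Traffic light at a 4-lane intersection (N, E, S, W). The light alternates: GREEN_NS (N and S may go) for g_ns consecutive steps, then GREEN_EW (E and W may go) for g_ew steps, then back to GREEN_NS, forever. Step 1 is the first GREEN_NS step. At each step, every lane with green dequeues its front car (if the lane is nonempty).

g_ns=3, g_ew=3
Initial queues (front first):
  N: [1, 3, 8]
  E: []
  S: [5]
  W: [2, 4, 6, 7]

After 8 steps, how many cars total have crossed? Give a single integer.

Step 1 [NS]: N:car1-GO,E:wait,S:car5-GO,W:wait | queues: N=2 E=0 S=0 W=4
Step 2 [NS]: N:car3-GO,E:wait,S:empty,W:wait | queues: N=1 E=0 S=0 W=4
Step 3 [NS]: N:car8-GO,E:wait,S:empty,W:wait | queues: N=0 E=0 S=0 W=4
Step 4 [EW]: N:wait,E:empty,S:wait,W:car2-GO | queues: N=0 E=0 S=0 W=3
Step 5 [EW]: N:wait,E:empty,S:wait,W:car4-GO | queues: N=0 E=0 S=0 W=2
Step 6 [EW]: N:wait,E:empty,S:wait,W:car6-GO | queues: N=0 E=0 S=0 W=1
Step 7 [NS]: N:empty,E:wait,S:empty,W:wait | queues: N=0 E=0 S=0 W=1
Step 8 [NS]: N:empty,E:wait,S:empty,W:wait | queues: N=0 E=0 S=0 W=1
Cars crossed by step 8: 7

Answer: 7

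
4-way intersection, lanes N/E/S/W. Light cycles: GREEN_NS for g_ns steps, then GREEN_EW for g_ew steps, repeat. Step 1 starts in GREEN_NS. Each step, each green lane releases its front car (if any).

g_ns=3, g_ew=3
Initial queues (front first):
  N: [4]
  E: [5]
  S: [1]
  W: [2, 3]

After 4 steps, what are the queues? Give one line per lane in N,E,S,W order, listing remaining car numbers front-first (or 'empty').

Step 1 [NS]: N:car4-GO,E:wait,S:car1-GO,W:wait | queues: N=0 E=1 S=0 W=2
Step 2 [NS]: N:empty,E:wait,S:empty,W:wait | queues: N=0 E=1 S=0 W=2
Step 3 [NS]: N:empty,E:wait,S:empty,W:wait | queues: N=0 E=1 S=0 W=2
Step 4 [EW]: N:wait,E:car5-GO,S:wait,W:car2-GO | queues: N=0 E=0 S=0 W=1

N: empty
E: empty
S: empty
W: 3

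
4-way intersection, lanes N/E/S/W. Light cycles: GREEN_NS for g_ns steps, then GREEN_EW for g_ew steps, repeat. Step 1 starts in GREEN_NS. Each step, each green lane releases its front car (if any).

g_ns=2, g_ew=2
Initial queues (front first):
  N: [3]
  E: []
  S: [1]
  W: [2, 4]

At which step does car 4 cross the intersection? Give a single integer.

Step 1 [NS]: N:car3-GO,E:wait,S:car1-GO,W:wait | queues: N=0 E=0 S=0 W=2
Step 2 [NS]: N:empty,E:wait,S:empty,W:wait | queues: N=0 E=0 S=0 W=2
Step 3 [EW]: N:wait,E:empty,S:wait,W:car2-GO | queues: N=0 E=0 S=0 W=1
Step 4 [EW]: N:wait,E:empty,S:wait,W:car4-GO | queues: N=0 E=0 S=0 W=0
Car 4 crosses at step 4

4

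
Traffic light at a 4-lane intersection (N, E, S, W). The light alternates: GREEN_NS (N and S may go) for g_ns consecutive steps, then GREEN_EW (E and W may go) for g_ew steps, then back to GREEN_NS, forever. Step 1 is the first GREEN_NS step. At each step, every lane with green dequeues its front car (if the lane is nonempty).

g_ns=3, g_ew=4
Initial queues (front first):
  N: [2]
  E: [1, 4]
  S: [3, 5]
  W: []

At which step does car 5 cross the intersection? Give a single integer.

Step 1 [NS]: N:car2-GO,E:wait,S:car3-GO,W:wait | queues: N=0 E=2 S=1 W=0
Step 2 [NS]: N:empty,E:wait,S:car5-GO,W:wait | queues: N=0 E=2 S=0 W=0
Step 3 [NS]: N:empty,E:wait,S:empty,W:wait | queues: N=0 E=2 S=0 W=0
Step 4 [EW]: N:wait,E:car1-GO,S:wait,W:empty | queues: N=0 E=1 S=0 W=0
Step 5 [EW]: N:wait,E:car4-GO,S:wait,W:empty | queues: N=0 E=0 S=0 W=0
Car 5 crosses at step 2

2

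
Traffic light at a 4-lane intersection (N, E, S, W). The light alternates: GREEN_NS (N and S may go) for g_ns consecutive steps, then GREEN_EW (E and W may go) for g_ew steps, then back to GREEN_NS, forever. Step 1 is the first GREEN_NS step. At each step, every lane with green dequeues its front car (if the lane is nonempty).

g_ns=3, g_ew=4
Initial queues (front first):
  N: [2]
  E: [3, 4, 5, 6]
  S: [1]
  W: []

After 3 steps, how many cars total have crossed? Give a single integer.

Answer: 2

Derivation:
Step 1 [NS]: N:car2-GO,E:wait,S:car1-GO,W:wait | queues: N=0 E=4 S=0 W=0
Step 2 [NS]: N:empty,E:wait,S:empty,W:wait | queues: N=0 E=4 S=0 W=0
Step 3 [NS]: N:empty,E:wait,S:empty,W:wait | queues: N=0 E=4 S=0 W=0
Cars crossed by step 3: 2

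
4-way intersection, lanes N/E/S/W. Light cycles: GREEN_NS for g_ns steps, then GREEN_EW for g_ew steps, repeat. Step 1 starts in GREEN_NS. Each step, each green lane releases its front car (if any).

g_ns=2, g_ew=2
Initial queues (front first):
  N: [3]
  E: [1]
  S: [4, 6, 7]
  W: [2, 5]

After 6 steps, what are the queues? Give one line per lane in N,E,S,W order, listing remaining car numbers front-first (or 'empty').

Step 1 [NS]: N:car3-GO,E:wait,S:car4-GO,W:wait | queues: N=0 E=1 S=2 W=2
Step 2 [NS]: N:empty,E:wait,S:car6-GO,W:wait | queues: N=0 E=1 S=1 W=2
Step 3 [EW]: N:wait,E:car1-GO,S:wait,W:car2-GO | queues: N=0 E=0 S=1 W=1
Step 4 [EW]: N:wait,E:empty,S:wait,W:car5-GO | queues: N=0 E=0 S=1 W=0
Step 5 [NS]: N:empty,E:wait,S:car7-GO,W:wait | queues: N=0 E=0 S=0 W=0

N: empty
E: empty
S: empty
W: empty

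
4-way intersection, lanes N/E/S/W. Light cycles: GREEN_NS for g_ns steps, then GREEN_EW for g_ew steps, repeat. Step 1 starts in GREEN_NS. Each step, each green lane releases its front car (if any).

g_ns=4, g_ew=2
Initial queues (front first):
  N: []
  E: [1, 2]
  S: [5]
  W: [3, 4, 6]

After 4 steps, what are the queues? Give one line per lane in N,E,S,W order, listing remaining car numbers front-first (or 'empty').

Step 1 [NS]: N:empty,E:wait,S:car5-GO,W:wait | queues: N=0 E=2 S=0 W=3
Step 2 [NS]: N:empty,E:wait,S:empty,W:wait | queues: N=0 E=2 S=0 W=3
Step 3 [NS]: N:empty,E:wait,S:empty,W:wait | queues: N=0 E=2 S=0 W=3
Step 4 [NS]: N:empty,E:wait,S:empty,W:wait | queues: N=0 E=2 S=0 W=3

N: empty
E: 1 2
S: empty
W: 3 4 6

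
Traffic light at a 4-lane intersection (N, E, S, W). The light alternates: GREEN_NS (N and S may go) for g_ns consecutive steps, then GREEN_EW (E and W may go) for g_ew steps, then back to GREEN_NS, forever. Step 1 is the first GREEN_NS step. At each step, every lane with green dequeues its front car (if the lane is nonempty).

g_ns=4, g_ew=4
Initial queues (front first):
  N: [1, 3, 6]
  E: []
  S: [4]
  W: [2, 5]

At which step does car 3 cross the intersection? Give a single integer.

Step 1 [NS]: N:car1-GO,E:wait,S:car4-GO,W:wait | queues: N=2 E=0 S=0 W=2
Step 2 [NS]: N:car3-GO,E:wait,S:empty,W:wait | queues: N=1 E=0 S=0 W=2
Step 3 [NS]: N:car6-GO,E:wait,S:empty,W:wait | queues: N=0 E=0 S=0 W=2
Step 4 [NS]: N:empty,E:wait,S:empty,W:wait | queues: N=0 E=0 S=0 W=2
Step 5 [EW]: N:wait,E:empty,S:wait,W:car2-GO | queues: N=0 E=0 S=0 W=1
Step 6 [EW]: N:wait,E:empty,S:wait,W:car5-GO | queues: N=0 E=0 S=0 W=0
Car 3 crosses at step 2

2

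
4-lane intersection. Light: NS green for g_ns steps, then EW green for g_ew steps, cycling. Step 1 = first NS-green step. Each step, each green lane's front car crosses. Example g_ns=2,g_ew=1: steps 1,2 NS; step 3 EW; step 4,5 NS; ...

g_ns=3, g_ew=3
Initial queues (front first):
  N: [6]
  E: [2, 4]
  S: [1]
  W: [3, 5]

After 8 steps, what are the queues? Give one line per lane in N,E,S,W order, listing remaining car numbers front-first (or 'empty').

Step 1 [NS]: N:car6-GO,E:wait,S:car1-GO,W:wait | queues: N=0 E=2 S=0 W=2
Step 2 [NS]: N:empty,E:wait,S:empty,W:wait | queues: N=0 E=2 S=0 W=2
Step 3 [NS]: N:empty,E:wait,S:empty,W:wait | queues: N=0 E=2 S=0 W=2
Step 4 [EW]: N:wait,E:car2-GO,S:wait,W:car3-GO | queues: N=0 E=1 S=0 W=1
Step 5 [EW]: N:wait,E:car4-GO,S:wait,W:car5-GO | queues: N=0 E=0 S=0 W=0

N: empty
E: empty
S: empty
W: empty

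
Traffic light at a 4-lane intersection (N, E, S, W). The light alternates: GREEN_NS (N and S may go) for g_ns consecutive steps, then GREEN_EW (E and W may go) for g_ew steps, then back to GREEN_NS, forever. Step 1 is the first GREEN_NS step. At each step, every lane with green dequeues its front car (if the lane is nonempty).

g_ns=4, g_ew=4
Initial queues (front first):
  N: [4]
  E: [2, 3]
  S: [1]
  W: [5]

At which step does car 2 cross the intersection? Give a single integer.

Step 1 [NS]: N:car4-GO,E:wait,S:car1-GO,W:wait | queues: N=0 E=2 S=0 W=1
Step 2 [NS]: N:empty,E:wait,S:empty,W:wait | queues: N=0 E=2 S=0 W=1
Step 3 [NS]: N:empty,E:wait,S:empty,W:wait | queues: N=0 E=2 S=0 W=1
Step 4 [NS]: N:empty,E:wait,S:empty,W:wait | queues: N=0 E=2 S=0 W=1
Step 5 [EW]: N:wait,E:car2-GO,S:wait,W:car5-GO | queues: N=0 E=1 S=0 W=0
Step 6 [EW]: N:wait,E:car3-GO,S:wait,W:empty | queues: N=0 E=0 S=0 W=0
Car 2 crosses at step 5

5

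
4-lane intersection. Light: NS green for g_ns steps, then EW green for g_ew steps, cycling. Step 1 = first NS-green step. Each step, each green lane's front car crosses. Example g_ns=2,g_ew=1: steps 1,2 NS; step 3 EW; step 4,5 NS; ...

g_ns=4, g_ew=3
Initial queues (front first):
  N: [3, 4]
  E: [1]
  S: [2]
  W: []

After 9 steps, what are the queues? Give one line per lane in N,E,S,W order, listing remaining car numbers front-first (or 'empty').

Step 1 [NS]: N:car3-GO,E:wait,S:car2-GO,W:wait | queues: N=1 E=1 S=0 W=0
Step 2 [NS]: N:car4-GO,E:wait,S:empty,W:wait | queues: N=0 E=1 S=0 W=0
Step 3 [NS]: N:empty,E:wait,S:empty,W:wait | queues: N=0 E=1 S=0 W=0
Step 4 [NS]: N:empty,E:wait,S:empty,W:wait | queues: N=0 E=1 S=0 W=0
Step 5 [EW]: N:wait,E:car1-GO,S:wait,W:empty | queues: N=0 E=0 S=0 W=0

N: empty
E: empty
S: empty
W: empty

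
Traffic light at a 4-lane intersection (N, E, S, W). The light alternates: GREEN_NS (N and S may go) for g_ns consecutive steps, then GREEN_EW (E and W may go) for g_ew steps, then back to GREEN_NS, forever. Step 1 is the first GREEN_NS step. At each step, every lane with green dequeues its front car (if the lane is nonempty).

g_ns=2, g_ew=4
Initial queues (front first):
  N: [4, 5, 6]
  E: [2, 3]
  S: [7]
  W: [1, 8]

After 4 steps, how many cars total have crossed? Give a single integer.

Step 1 [NS]: N:car4-GO,E:wait,S:car7-GO,W:wait | queues: N=2 E=2 S=0 W=2
Step 2 [NS]: N:car5-GO,E:wait,S:empty,W:wait | queues: N=1 E=2 S=0 W=2
Step 3 [EW]: N:wait,E:car2-GO,S:wait,W:car1-GO | queues: N=1 E=1 S=0 W=1
Step 4 [EW]: N:wait,E:car3-GO,S:wait,W:car8-GO | queues: N=1 E=0 S=0 W=0
Cars crossed by step 4: 7

Answer: 7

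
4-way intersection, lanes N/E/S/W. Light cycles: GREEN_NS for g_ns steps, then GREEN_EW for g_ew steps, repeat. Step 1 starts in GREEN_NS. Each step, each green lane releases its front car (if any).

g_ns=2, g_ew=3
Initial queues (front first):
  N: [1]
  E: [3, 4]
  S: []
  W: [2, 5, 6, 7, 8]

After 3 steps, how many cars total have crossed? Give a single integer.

Answer: 3

Derivation:
Step 1 [NS]: N:car1-GO,E:wait,S:empty,W:wait | queues: N=0 E=2 S=0 W=5
Step 2 [NS]: N:empty,E:wait,S:empty,W:wait | queues: N=0 E=2 S=0 W=5
Step 3 [EW]: N:wait,E:car3-GO,S:wait,W:car2-GO | queues: N=0 E=1 S=0 W=4
Cars crossed by step 3: 3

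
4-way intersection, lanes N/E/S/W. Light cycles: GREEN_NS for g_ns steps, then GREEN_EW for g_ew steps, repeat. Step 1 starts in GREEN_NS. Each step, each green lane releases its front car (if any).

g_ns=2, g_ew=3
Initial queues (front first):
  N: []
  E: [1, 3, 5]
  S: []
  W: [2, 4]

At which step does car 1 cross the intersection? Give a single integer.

Step 1 [NS]: N:empty,E:wait,S:empty,W:wait | queues: N=0 E=3 S=0 W=2
Step 2 [NS]: N:empty,E:wait,S:empty,W:wait | queues: N=0 E=3 S=0 W=2
Step 3 [EW]: N:wait,E:car1-GO,S:wait,W:car2-GO | queues: N=0 E=2 S=0 W=1
Step 4 [EW]: N:wait,E:car3-GO,S:wait,W:car4-GO | queues: N=0 E=1 S=0 W=0
Step 5 [EW]: N:wait,E:car5-GO,S:wait,W:empty | queues: N=0 E=0 S=0 W=0
Car 1 crosses at step 3

3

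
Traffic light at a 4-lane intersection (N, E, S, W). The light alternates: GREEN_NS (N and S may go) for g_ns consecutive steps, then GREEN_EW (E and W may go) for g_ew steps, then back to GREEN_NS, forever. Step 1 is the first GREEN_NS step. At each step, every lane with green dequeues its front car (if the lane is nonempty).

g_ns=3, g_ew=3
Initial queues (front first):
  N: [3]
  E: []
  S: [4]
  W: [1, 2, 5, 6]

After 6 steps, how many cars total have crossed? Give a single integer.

Answer: 5

Derivation:
Step 1 [NS]: N:car3-GO,E:wait,S:car4-GO,W:wait | queues: N=0 E=0 S=0 W=4
Step 2 [NS]: N:empty,E:wait,S:empty,W:wait | queues: N=0 E=0 S=0 W=4
Step 3 [NS]: N:empty,E:wait,S:empty,W:wait | queues: N=0 E=0 S=0 W=4
Step 4 [EW]: N:wait,E:empty,S:wait,W:car1-GO | queues: N=0 E=0 S=0 W=3
Step 5 [EW]: N:wait,E:empty,S:wait,W:car2-GO | queues: N=0 E=0 S=0 W=2
Step 6 [EW]: N:wait,E:empty,S:wait,W:car5-GO | queues: N=0 E=0 S=0 W=1
Cars crossed by step 6: 5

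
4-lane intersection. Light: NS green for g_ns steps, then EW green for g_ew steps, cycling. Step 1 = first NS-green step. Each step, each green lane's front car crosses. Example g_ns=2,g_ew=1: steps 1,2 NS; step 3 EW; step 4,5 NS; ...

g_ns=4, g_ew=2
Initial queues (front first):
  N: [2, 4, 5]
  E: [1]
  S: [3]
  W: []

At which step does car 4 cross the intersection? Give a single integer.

Step 1 [NS]: N:car2-GO,E:wait,S:car3-GO,W:wait | queues: N=2 E=1 S=0 W=0
Step 2 [NS]: N:car4-GO,E:wait,S:empty,W:wait | queues: N=1 E=1 S=0 W=0
Step 3 [NS]: N:car5-GO,E:wait,S:empty,W:wait | queues: N=0 E=1 S=0 W=0
Step 4 [NS]: N:empty,E:wait,S:empty,W:wait | queues: N=0 E=1 S=0 W=0
Step 5 [EW]: N:wait,E:car1-GO,S:wait,W:empty | queues: N=0 E=0 S=0 W=0
Car 4 crosses at step 2

2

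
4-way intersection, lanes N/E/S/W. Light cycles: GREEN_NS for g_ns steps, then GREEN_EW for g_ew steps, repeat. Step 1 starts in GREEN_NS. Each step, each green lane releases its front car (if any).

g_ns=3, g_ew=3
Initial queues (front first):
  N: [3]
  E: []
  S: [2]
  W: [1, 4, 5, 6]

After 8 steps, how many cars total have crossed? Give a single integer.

Step 1 [NS]: N:car3-GO,E:wait,S:car2-GO,W:wait | queues: N=0 E=0 S=0 W=4
Step 2 [NS]: N:empty,E:wait,S:empty,W:wait | queues: N=0 E=0 S=0 W=4
Step 3 [NS]: N:empty,E:wait,S:empty,W:wait | queues: N=0 E=0 S=0 W=4
Step 4 [EW]: N:wait,E:empty,S:wait,W:car1-GO | queues: N=0 E=0 S=0 W=3
Step 5 [EW]: N:wait,E:empty,S:wait,W:car4-GO | queues: N=0 E=0 S=0 W=2
Step 6 [EW]: N:wait,E:empty,S:wait,W:car5-GO | queues: N=0 E=0 S=0 W=1
Step 7 [NS]: N:empty,E:wait,S:empty,W:wait | queues: N=0 E=0 S=0 W=1
Step 8 [NS]: N:empty,E:wait,S:empty,W:wait | queues: N=0 E=0 S=0 W=1
Cars crossed by step 8: 5

Answer: 5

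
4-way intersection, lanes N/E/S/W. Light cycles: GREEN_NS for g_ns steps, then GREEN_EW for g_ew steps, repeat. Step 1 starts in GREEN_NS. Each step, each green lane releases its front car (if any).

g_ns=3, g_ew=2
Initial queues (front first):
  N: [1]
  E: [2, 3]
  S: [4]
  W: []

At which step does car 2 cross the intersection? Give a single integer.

Step 1 [NS]: N:car1-GO,E:wait,S:car4-GO,W:wait | queues: N=0 E=2 S=0 W=0
Step 2 [NS]: N:empty,E:wait,S:empty,W:wait | queues: N=0 E=2 S=0 W=0
Step 3 [NS]: N:empty,E:wait,S:empty,W:wait | queues: N=0 E=2 S=0 W=0
Step 4 [EW]: N:wait,E:car2-GO,S:wait,W:empty | queues: N=0 E=1 S=0 W=0
Step 5 [EW]: N:wait,E:car3-GO,S:wait,W:empty | queues: N=0 E=0 S=0 W=0
Car 2 crosses at step 4

4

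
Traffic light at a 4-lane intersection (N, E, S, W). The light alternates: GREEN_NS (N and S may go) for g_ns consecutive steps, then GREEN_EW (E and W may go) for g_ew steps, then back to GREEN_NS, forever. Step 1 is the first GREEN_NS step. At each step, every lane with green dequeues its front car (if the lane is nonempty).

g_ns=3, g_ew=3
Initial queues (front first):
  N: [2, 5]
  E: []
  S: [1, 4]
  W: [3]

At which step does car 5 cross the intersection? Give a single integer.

Step 1 [NS]: N:car2-GO,E:wait,S:car1-GO,W:wait | queues: N=1 E=0 S=1 W=1
Step 2 [NS]: N:car5-GO,E:wait,S:car4-GO,W:wait | queues: N=0 E=0 S=0 W=1
Step 3 [NS]: N:empty,E:wait,S:empty,W:wait | queues: N=0 E=0 S=0 W=1
Step 4 [EW]: N:wait,E:empty,S:wait,W:car3-GO | queues: N=0 E=0 S=0 W=0
Car 5 crosses at step 2

2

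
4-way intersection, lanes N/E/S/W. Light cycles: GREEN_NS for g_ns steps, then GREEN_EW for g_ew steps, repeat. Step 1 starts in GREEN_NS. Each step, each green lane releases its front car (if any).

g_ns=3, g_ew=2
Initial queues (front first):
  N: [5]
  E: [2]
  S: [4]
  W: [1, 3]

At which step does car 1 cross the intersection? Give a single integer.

Step 1 [NS]: N:car5-GO,E:wait,S:car4-GO,W:wait | queues: N=0 E=1 S=0 W=2
Step 2 [NS]: N:empty,E:wait,S:empty,W:wait | queues: N=0 E=1 S=0 W=2
Step 3 [NS]: N:empty,E:wait,S:empty,W:wait | queues: N=0 E=1 S=0 W=2
Step 4 [EW]: N:wait,E:car2-GO,S:wait,W:car1-GO | queues: N=0 E=0 S=0 W=1
Step 5 [EW]: N:wait,E:empty,S:wait,W:car3-GO | queues: N=0 E=0 S=0 W=0
Car 1 crosses at step 4

4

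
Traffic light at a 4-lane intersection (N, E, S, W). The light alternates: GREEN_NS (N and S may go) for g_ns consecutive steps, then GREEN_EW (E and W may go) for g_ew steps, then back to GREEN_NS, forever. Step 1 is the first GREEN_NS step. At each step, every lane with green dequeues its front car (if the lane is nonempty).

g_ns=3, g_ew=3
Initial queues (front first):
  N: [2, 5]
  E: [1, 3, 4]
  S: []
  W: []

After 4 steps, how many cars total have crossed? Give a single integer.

Answer: 3

Derivation:
Step 1 [NS]: N:car2-GO,E:wait,S:empty,W:wait | queues: N=1 E=3 S=0 W=0
Step 2 [NS]: N:car5-GO,E:wait,S:empty,W:wait | queues: N=0 E=3 S=0 W=0
Step 3 [NS]: N:empty,E:wait,S:empty,W:wait | queues: N=0 E=3 S=0 W=0
Step 4 [EW]: N:wait,E:car1-GO,S:wait,W:empty | queues: N=0 E=2 S=0 W=0
Cars crossed by step 4: 3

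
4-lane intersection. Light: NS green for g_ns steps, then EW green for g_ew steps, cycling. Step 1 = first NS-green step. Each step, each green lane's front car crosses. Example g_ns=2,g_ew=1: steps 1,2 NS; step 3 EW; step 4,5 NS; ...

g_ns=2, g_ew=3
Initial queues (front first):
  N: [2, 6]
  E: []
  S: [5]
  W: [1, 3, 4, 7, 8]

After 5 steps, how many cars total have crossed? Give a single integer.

Answer: 6

Derivation:
Step 1 [NS]: N:car2-GO,E:wait,S:car5-GO,W:wait | queues: N=1 E=0 S=0 W=5
Step 2 [NS]: N:car6-GO,E:wait,S:empty,W:wait | queues: N=0 E=0 S=0 W=5
Step 3 [EW]: N:wait,E:empty,S:wait,W:car1-GO | queues: N=0 E=0 S=0 W=4
Step 4 [EW]: N:wait,E:empty,S:wait,W:car3-GO | queues: N=0 E=0 S=0 W=3
Step 5 [EW]: N:wait,E:empty,S:wait,W:car4-GO | queues: N=0 E=0 S=0 W=2
Cars crossed by step 5: 6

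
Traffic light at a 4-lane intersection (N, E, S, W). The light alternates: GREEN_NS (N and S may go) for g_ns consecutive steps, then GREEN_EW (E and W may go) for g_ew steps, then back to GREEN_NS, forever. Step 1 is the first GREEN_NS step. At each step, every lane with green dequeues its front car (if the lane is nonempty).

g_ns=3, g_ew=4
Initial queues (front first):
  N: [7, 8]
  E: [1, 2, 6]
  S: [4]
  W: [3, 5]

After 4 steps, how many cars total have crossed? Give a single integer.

Step 1 [NS]: N:car7-GO,E:wait,S:car4-GO,W:wait | queues: N=1 E=3 S=0 W=2
Step 2 [NS]: N:car8-GO,E:wait,S:empty,W:wait | queues: N=0 E=3 S=0 W=2
Step 3 [NS]: N:empty,E:wait,S:empty,W:wait | queues: N=0 E=3 S=0 W=2
Step 4 [EW]: N:wait,E:car1-GO,S:wait,W:car3-GO | queues: N=0 E=2 S=0 W=1
Cars crossed by step 4: 5

Answer: 5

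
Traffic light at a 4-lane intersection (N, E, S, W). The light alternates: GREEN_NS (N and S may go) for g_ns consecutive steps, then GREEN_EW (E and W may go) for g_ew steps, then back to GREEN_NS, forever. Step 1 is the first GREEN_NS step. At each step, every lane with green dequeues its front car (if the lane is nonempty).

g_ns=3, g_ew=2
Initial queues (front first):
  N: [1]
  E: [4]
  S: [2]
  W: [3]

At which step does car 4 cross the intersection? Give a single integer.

Step 1 [NS]: N:car1-GO,E:wait,S:car2-GO,W:wait | queues: N=0 E=1 S=0 W=1
Step 2 [NS]: N:empty,E:wait,S:empty,W:wait | queues: N=0 E=1 S=0 W=1
Step 3 [NS]: N:empty,E:wait,S:empty,W:wait | queues: N=0 E=1 S=0 W=1
Step 4 [EW]: N:wait,E:car4-GO,S:wait,W:car3-GO | queues: N=0 E=0 S=0 W=0
Car 4 crosses at step 4

4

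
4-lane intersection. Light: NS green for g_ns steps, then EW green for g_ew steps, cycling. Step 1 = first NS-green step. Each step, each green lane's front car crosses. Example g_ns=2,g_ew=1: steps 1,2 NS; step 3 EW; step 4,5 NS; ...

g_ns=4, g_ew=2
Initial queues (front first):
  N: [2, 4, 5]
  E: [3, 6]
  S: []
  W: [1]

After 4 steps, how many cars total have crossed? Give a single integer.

Step 1 [NS]: N:car2-GO,E:wait,S:empty,W:wait | queues: N=2 E=2 S=0 W=1
Step 2 [NS]: N:car4-GO,E:wait,S:empty,W:wait | queues: N=1 E=2 S=0 W=1
Step 3 [NS]: N:car5-GO,E:wait,S:empty,W:wait | queues: N=0 E=2 S=0 W=1
Step 4 [NS]: N:empty,E:wait,S:empty,W:wait | queues: N=0 E=2 S=0 W=1
Cars crossed by step 4: 3

Answer: 3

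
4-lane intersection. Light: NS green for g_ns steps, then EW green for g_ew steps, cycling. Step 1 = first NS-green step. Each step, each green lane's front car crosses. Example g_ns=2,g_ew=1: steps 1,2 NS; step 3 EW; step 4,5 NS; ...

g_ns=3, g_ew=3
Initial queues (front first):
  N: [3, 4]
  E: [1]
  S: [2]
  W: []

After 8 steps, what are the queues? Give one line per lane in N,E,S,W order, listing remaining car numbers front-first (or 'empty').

Step 1 [NS]: N:car3-GO,E:wait,S:car2-GO,W:wait | queues: N=1 E=1 S=0 W=0
Step 2 [NS]: N:car4-GO,E:wait,S:empty,W:wait | queues: N=0 E=1 S=0 W=0
Step 3 [NS]: N:empty,E:wait,S:empty,W:wait | queues: N=0 E=1 S=0 W=0
Step 4 [EW]: N:wait,E:car1-GO,S:wait,W:empty | queues: N=0 E=0 S=0 W=0

N: empty
E: empty
S: empty
W: empty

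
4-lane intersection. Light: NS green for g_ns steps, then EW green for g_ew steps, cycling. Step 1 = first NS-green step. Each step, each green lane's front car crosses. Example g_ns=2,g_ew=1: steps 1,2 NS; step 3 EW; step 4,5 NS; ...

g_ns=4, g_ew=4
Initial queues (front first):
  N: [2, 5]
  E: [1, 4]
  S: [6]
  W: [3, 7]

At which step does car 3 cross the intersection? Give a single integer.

Step 1 [NS]: N:car2-GO,E:wait,S:car6-GO,W:wait | queues: N=1 E=2 S=0 W=2
Step 2 [NS]: N:car5-GO,E:wait,S:empty,W:wait | queues: N=0 E=2 S=0 W=2
Step 3 [NS]: N:empty,E:wait,S:empty,W:wait | queues: N=0 E=2 S=0 W=2
Step 4 [NS]: N:empty,E:wait,S:empty,W:wait | queues: N=0 E=2 S=0 W=2
Step 5 [EW]: N:wait,E:car1-GO,S:wait,W:car3-GO | queues: N=0 E=1 S=0 W=1
Step 6 [EW]: N:wait,E:car4-GO,S:wait,W:car7-GO | queues: N=0 E=0 S=0 W=0
Car 3 crosses at step 5

5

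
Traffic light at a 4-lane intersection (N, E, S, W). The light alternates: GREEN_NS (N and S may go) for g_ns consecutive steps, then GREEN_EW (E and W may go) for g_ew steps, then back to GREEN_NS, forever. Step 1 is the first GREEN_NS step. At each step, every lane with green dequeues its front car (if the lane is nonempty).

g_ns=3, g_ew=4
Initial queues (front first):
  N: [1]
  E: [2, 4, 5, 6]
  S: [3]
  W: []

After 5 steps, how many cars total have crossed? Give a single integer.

Answer: 4

Derivation:
Step 1 [NS]: N:car1-GO,E:wait,S:car3-GO,W:wait | queues: N=0 E=4 S=0 W=0
Step 2 [NS]: N:empty,E:wait,S:empty,W:wait | queues: N=0 E=4 S=0 W=0
Step 3 [NS]: N:empty,E:wait,S:empty,W:wait | queues: N=0 E=4 S=0 W=0
Step 4 [EW]: N:wait,E:car2-GO,S:wait,W:empty | queues: N=0 E=3 S=0 W=0
Step 5 [EW]: N:wait,E:car4-GO,S:wait,W:empty | queues: N=0 E=2 S=0 W=0
Cars crossed by step 5: 4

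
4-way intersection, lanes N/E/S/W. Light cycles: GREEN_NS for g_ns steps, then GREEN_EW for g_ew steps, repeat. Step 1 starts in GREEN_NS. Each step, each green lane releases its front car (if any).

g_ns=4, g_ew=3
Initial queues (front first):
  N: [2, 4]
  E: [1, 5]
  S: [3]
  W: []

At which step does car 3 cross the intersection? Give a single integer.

Step 1 [NS]: N:car2-GO,E:wait,S:car3-GO,W:wait | queues: N=1 E=2 S=0 W=0
Step 2 [NS]: N:car4-GO,E:wait,S:empty,W:wait | queues: N=0 E=2 S=0 W=0
Step 3 [NS]: N:empty,E:wait,S:empty,W:wait | queues: N=0 E=2 S=0 W=0
Step 4 [NS]: N:empty,E:wait,S:empty,W:wait | queues: N=0 E=2 S=0 W=0
Step 5 [EW]: N:wait,E:car1-GO,S:wait,W:empty | queues: N=0 E=1 S=0 W=0
Step 6 [EW]: N:wait,E:car5-GO,S:wait,W:empty | queues: N=0 E=0 S=0 W=0
Car 3 crosses at step 1

1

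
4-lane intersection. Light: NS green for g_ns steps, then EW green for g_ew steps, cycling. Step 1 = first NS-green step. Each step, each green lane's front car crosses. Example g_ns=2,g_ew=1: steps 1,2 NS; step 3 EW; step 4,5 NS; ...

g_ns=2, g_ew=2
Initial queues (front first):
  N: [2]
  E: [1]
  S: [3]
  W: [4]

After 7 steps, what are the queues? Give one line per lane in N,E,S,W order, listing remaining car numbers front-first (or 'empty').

Step 1 [NS]: N:car2-GO,E:wait,S:car3-GO,W:wait | queues: N=0 E=1 S=0 W=1
Step 2 [NS]: N:empty,E:wait,S:empty,W:wait | queues: N=0 E=1 S=0 W=1
Step 3 [EW]: N:wait,E:car1-GO,S:wait,W:car4-GO | queues: N=0 E=0 S=0 W=0

N: empty
E: empty
S: empty
W: empty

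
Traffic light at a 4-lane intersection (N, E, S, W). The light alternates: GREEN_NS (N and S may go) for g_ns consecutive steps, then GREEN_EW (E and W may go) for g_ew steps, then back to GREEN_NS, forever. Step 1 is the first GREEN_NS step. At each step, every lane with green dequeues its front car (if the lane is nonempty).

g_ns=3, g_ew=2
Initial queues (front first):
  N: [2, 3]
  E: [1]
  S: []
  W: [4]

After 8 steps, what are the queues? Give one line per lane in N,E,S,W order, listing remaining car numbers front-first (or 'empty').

Step 1 [NS]: N:car2-GO,E:wait,S:empty,W:wait | queues: N=1 E=1 S=0 W=1
Step 2 [NS]: N:car3-GO,E:wait,S:empty,W:wait | queues: N=0 E=1 S=0 W=1
Step 3 [NS]: N:empty,E:wait,S:empty,W:wait | queues: N=0 E=1 S=0 W=1
Step 4 [EW]: N:wait,E:car1-GO,S:wait,W:car4-GO | queues: N=0 E=0 S=0 W=0

N: empty
E: empty
S: empty
W: empty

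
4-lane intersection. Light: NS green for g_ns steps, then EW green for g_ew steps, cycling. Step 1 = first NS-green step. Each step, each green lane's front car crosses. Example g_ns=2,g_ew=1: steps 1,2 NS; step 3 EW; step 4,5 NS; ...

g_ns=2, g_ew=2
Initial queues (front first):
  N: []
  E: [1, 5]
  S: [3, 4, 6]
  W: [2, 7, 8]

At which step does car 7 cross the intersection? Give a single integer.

Step 1 [NS]: N:empty,E:wait,S:car3-GO,W:wait | queues: N=0 E=2 S=2 W=3
Step 2 [NS]: N:empty,E:wait,S:car4-GO,W:wait | queues: N=0 E=2 S=1 W=3
Step 3 [EW]: N:wait,E:car1-GO,S:wait,W:car2-GO | queues: N=0 E=1 S=1 W=2
Step 4 [EW]: N:wait,E:car5-GO,S:wait,W:car7-GO | queues: N=0 E=0 S=1 W=1
Step 5 [NS]: N:empty,E:wait,S:car6-GO,W:wait | queues: N=0 E=0 S=0 W=1
Step 6 [NS]: N:empty,E:wait,S:empty,W:wait | queues: N=0 E=0 S=0 W=1
Step 7 [EW]: N:wait,E:empty,S:wait,W:car8-GO | queues: N=0 E=0 S=0 W=0
Car 7 crosses at step 4

4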